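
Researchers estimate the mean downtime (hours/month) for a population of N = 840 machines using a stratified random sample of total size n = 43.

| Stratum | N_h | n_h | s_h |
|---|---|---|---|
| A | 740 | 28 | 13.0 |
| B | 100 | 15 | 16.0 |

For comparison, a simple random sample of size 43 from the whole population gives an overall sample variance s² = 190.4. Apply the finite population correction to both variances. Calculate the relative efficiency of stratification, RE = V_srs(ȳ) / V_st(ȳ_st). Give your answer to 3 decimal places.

RE ≈ 0.892

V̂(ȳ_st) = Σ W_h² (1 − n_h/N_h) s_h²/n_h, with W_h = N_h/N and N = 840:
  stratum A: (740/840)²·(1 − 28/740)·13.0²/28 = 4.50694
  stratum B: (100/840)²·(1 − 15/100)·16.0²/15 = 0.205593
V_st = 4.71253
V_srs = (1 − 43/840)·190.4/43 = 4.20124
Relative efficiency = V_srs / V_st = 4.20124/4.71253 = 0.8915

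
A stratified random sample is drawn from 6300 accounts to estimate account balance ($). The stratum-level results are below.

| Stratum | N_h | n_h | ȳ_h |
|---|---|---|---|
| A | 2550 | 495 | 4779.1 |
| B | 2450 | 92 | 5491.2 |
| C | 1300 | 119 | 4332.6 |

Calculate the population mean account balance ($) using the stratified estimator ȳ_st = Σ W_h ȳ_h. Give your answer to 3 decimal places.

N = Σ N_h = 6300. Stratum weights W_h = N_h/N.
ȳ_st = (2550·4779.1 + 2450·5491.2 + 1300·4332.6) / 6300 = 4963.89286

ȳ_st ≈ 4963.893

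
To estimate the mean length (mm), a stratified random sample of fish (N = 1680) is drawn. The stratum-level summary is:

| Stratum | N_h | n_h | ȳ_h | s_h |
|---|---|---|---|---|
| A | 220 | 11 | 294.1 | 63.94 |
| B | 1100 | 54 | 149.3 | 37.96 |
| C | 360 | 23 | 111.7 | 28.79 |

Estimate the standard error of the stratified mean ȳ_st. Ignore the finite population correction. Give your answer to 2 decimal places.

V̂(ȳ_st) = Σ W_h² s_h²/n_h, with W_h = N_h/N and N = 1680:
  stratum A: (220/1680)²·63.94²/11 = 6.37352
  stratum B: (1100/1680)²·37.96²/54 = 11.44
  stratum C: (360/1680)²·28.79²/23 = 1.65479
V̂(ȳ_st) = 19.4683
SE(ȳ_st) = √19.4683 = 4.41229

SE(ȳ_st) ≈ 4.41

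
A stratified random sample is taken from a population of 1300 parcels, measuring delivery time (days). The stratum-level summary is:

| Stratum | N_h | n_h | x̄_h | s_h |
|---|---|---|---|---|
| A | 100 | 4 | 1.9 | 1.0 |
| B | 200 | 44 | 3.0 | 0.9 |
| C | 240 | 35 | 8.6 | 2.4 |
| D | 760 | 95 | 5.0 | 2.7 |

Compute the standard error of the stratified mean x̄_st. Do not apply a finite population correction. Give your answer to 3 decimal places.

SE(x̄_st) ≈ 0.184

V̂(x̄_st) = Σ W_h² s_h²/n_h, with W_h = N_h/N and N = 1300:
  stratum A: (100/1300)²·1.0²/4 = 0.00147929
  stratum B: (200/1300)²·0.9²/44 = 0.000435718
  stratum C: (240/1300)²·2.4²/35 = 0.00560906
  stratum D: (760/1300)²·2.7²/95 = 0.0262267
V̂(x̄_st) = 0.0337508
SE(x̄_st) = √0.0337508 = 0.183714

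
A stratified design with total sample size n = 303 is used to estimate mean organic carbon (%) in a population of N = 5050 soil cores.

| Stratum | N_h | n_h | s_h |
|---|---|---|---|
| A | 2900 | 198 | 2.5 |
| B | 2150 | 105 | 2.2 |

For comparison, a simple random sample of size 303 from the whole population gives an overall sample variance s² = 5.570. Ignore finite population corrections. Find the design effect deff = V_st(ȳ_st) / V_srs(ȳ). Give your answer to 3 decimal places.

deff ≈ 1.021

V̂(ȳ_st) = Σ W_h² s_h²/n_h, with W_h = N_h/N and N = 5050:
  stratum A: (2900/5050)²·2.5²/198 = 0.0104095
  stratum B: (2150/5050)²·2.2²/105 = 0.00835507
V_st = 0.0187645
V_srs = s²/n = 5.570/303 = 0.0183828
deff = V_st / V_srs = 0.0187645/0.0183828 = 1.0208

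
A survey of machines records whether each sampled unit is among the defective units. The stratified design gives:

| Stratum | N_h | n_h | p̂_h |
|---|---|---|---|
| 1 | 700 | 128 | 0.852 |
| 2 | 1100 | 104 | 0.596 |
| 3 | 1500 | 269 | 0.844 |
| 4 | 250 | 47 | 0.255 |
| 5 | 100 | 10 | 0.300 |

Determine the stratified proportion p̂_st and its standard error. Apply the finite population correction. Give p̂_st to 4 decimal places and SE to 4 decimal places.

N = 3650; stratum weights W_h = N_h/N.
p̂_st = Σ W_h p̂_h = (700·0.852 + 1100·0.596 + 1500·0.844 + 250·0.255 + 100·0.300)/3650 = 0.71555
V̂(p̂_st) = Σ W_h² (1 − n_h/N_h) p̂_h(1−p̂_h)/(n_h−1):
  stratum 1: (700/3650)²·(1 − 128/700)·0.852·0.148/127 = 2.98405e-05
  stratum 2: (1100/3650)²·(1 − 104/1100)·0.596·0.404/103 = 0.000192246
  stratum 3: (1500/3650)²·(1 − 269/1500)·0.844·0.156/268 = 6.8092e-05
  stratum 4: (250/3650)²·(1 − 47/250)·0.255·0.745/46 = 1.57322e-05
  stratum 5: (100/3650)²·(1 − 10/100)·0.300·0.700/9 = 1.57628e-05
V̂(p̂_st) = 0.000321673; SE = √V̂ = 0.0179352

p̂_st ≈ 0.7155, SE ≈ 0.0179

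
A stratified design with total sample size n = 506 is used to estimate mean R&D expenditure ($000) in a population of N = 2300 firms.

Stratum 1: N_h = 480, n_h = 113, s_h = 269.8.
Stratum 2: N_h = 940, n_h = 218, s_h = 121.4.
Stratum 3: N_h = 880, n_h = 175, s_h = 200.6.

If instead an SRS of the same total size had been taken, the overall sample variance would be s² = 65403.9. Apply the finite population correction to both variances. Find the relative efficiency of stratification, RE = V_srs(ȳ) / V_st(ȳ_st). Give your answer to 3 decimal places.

V̂(ȳ_st) = Σ W_h² (1 − n_h/N_h) s_h²/n_h, with W_h = N_h/N and N = 2300:
  stratum 1: (480/2300)²·(1 − 113/480)·269.8²/113 = 21.4515
  stratum 2: (940/2300)²·(1 − 218/940)·121.4²/218 = 8.67342
  stratum 3: (880/2300)²·(1 − 175/880)·200.6²/175 = 26.9675
V_st = 57.0923
V_srs = (1 − 506/2300)·65403.9/506 = 100.82
Relative efficiency = V_srs / V_st = 100.82/57.0923 = 1.7659

RE ≈ 1.766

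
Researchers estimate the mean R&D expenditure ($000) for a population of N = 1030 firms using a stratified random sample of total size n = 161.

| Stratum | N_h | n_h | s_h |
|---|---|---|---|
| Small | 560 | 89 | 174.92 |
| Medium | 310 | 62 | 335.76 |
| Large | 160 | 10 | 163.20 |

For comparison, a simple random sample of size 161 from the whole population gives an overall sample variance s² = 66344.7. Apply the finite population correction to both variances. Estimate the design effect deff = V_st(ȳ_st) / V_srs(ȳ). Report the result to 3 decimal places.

deff ≈ 0.798

V̂(ȳ_st) = Σ W_h² (1 − n_h/N_h) s_h²/n_h, with W_h = N_h/N and N = 1030:
  stratum Small: (560/1030)²·(1 − 89/560)·174.92²/89 = 85.4719
  stratum Medium: (310/1030)²·(1 − 62/310)·335.76²/62 = 131.767
  stratum Large: (160/1030)²·(1 − 10/160)·163.20²/10 = 60.2528
V_st = 277.491
V_srs = (1 − 161/1030)·66344.7/161 = 347.667
deff = V_st / V_srs = 277.491/347.667 = 0.7982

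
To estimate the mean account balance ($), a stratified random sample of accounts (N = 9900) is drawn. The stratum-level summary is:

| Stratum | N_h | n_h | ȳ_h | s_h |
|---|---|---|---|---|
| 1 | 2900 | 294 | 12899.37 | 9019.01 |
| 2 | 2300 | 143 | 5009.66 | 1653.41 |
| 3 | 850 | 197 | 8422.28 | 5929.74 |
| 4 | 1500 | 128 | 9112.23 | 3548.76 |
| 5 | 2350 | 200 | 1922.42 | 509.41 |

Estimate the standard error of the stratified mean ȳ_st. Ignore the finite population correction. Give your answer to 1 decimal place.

V̂(ȳ_st) = Σ W_h² s_h²/n_h, with W_h = N_h/N and N = 9900:
  stratum 1: (2900/9900)²·9019.01²/294 = 23740.8
  stratum 2: (2300/9900)²·1653.41²/143 = 1031.84
  stratum 3: (850/9900)²·5929.74²/197 = 1315.75
  stratum 4: (1500/9900)²·3548.76²/128 = 2258.68
  stratum 5: (2350/9900)²·509.41²/200 = 73.1089
V̂(ȳ_st) = 28420.2
SE(ȳ_st) = √28420.2 = 168.583

SE(ȳ_st) ≈ 168.6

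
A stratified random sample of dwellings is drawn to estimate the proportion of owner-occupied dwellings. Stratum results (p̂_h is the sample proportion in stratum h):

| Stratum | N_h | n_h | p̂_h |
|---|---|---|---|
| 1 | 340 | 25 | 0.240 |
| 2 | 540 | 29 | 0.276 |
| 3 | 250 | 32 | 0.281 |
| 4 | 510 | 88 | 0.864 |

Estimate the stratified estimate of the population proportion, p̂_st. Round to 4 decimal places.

p̂_st ≈ 0.4522

N = 1640; stratum weights W_h = N_h/N.
p̂_st = Σ W_h p̂_h = (340·0.240 + 540·0.276 + 250·0.281 + 510·0.864)/1640 = 0.45215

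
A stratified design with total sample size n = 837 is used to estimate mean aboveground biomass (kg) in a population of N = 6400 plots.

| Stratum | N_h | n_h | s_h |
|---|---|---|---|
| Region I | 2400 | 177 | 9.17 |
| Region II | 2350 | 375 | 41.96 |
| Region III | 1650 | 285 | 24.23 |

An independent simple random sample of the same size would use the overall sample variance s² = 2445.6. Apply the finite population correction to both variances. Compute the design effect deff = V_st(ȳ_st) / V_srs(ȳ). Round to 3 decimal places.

deff ≈ 0.278

V̂(ȳ_st) = Σ W_h² (1 − n_h/N_h) s_h²/n_h, with W_h = N_h/N and N = 6400:
  stratum Region I: (2400/6400)²·(1 − 177/2400)·9.17²/177 = 0.0618808
  stratum Region II: (2350/6400)²·(1 − 375/2350)·41.96²/375 = 0.532004
  stratum Region III: (1650/6400)²·(1 − 285/1650)·24.23²/285 = 0.113271
V_st = 0.707156
V_srs = (1 − 837/6400)·2445.6/837 = 2.53974
deff = V_st / V_srs = 0.707156/2.53974 = 0.2784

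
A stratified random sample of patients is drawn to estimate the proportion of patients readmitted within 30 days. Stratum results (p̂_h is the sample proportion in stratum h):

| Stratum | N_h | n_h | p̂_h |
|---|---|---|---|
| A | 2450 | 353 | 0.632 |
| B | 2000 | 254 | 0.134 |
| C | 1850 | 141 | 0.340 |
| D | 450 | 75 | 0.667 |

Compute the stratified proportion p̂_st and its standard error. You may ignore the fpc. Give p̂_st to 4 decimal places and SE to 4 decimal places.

p̂_st ≈ 0.4067, SE ≈ 0.0162

N = 6750; stratum weights W_h = N_h/N.
p̂_st = Σ W_h p̂_h = (2450·0.632 + 2000·0.134 + 1850·0.340 + 450·0.667)/6750 = 0.40675
V̂(p̂_st) = Σ W_h² p̂_h(1−p̂_h)/(n_h−1):
  stratum A: (2450/6750)²·0.632·0.368/352 = 8.70456e-05
  stratum B: (2000/6750)²·0.134·0.866/253 = 4.02675e-05
  stratum C: (1850/6750)²·0.340·0.660/140 = 0.000120401
  stratum D: (450/6750)²·0.667·0.333/74 = 1.334e-05
V̂(p̂_st) = 0.000261054; SE = √V̂ = 0.0161572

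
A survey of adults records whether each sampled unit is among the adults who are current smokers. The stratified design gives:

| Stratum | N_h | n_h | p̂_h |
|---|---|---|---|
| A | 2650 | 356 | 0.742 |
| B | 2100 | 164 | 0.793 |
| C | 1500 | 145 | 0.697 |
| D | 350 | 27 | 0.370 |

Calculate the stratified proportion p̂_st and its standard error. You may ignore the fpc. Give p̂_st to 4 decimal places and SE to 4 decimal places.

N = 6600; stratum weights W_h = N_h/N.
p̂_st = Σ W_h p̂_h = (2650·0.742 + 2100·0.793 + 1500·0.697 + 350·0.370)/6600 = 0.72827
V̂(p̂_st) = Σ W_h² p̂_h(1−p̂_h)/(n_h−1):
  stratum A: (2650/6600)²·0.742·0.258/355 = 8.69359e-05
  stratum B: (2100/6600)²·0.793·0.207/163 = 0.000101955
  stratum C: (1500/6600)²·0.697·0.303/144 = 7.57543e-05
  stratum D: (350/6600)²·0.370·0.630/26 = 2.52126e-05
V̂(p̂_st) = 0.000289857; SE = √V̂ = 0.0170252

p̂_st ≈ 0.7283, SE ≈ 0.0170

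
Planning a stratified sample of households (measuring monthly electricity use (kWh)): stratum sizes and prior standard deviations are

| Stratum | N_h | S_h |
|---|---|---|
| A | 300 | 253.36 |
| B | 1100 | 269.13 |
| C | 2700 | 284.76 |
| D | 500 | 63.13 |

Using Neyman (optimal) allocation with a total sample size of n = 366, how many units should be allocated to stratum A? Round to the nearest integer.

Neyman allocation: n_h = n · N_h S_h / Σ N_i S_i, with n = 366.
  stratum A: N_h·S_h = 300·253.36 = 76008.00
  stratum B: N_h·S_h = 1100·269.13 = 296043.00
  stratum C: N_h·S_h = 2700·284.76 = 768852.00
  stratum D: N_h·S_h = 500·63.13 = 31565.00
Σ N_h S_h = 1172468.00
n for stratum A = 366·76008.00/1172468.00 = 23.727 → 24

24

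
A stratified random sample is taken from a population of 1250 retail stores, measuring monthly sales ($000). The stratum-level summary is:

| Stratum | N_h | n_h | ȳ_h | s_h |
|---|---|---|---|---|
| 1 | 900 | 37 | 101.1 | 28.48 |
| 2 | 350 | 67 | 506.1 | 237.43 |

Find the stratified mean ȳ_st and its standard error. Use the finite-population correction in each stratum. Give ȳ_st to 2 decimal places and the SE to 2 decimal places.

ȳ_st = Σ W_h ȳ_h = (900·101.1 + 350·506.1)/1250 = 214.50000
V̂(ȳ_st) = Σ W_h² (1 − n_h/N_h) s_h²/n_h, with W_h = N_h/N and N = 1250:
  stratum 1: (900/1250)²·(1 − 37/900)·28.48²/37 = 10.8971
  stratum 2: (350/1250)²·(1 − 67/350)·237.43²/67 = 53.3373
V̂(ȳ_st) = 64.2344
SE(ȳ_st) = √64.2344 = 8.01464

ȳ_st ≈ 214.50, SE ≈ 8.01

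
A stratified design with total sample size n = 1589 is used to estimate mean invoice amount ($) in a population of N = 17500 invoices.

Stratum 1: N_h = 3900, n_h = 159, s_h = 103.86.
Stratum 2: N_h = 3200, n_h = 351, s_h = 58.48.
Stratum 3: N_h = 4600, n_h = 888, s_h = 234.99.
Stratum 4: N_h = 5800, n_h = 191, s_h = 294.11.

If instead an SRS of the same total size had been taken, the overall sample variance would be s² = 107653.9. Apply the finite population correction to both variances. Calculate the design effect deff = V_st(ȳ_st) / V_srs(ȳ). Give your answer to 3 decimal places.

deff ≈ 0.894

V̂(ȳ_st) = Σ W_h² (1 − n_h/N_h) s_h²/n_h, with W_h = N_h/N and N = 17500:
  stratum 1: (3900/17500)²·(1 − 159/3900)·103.86²/159 = 3.23203
  stratum 2: (3200/17500)²·(1 − 351/3200)·58.48²/351 = 0.290051
  stratum 3: (4600/17500)²·(1 − 888/4600)·234.99²/888 = 3.46717
  stratum 4: (5800/17500)²·(1 − 191/5800)·294.11²/191 = 48.1087
V_st = 55.0979
V_srs = (1 − 1589/17500)·107653.9/1589 = 61.5978
deff = V_st / V_srs = 55.0979/61.5978 = 0.8945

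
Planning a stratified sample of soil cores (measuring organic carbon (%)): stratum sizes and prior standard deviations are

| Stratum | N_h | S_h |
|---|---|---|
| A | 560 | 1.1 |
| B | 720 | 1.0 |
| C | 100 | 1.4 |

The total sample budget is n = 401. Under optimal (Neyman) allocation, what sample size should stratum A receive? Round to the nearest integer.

167

Neyman allocation: n_h = n · N_h S_h / Σ N_i S_i, with n = 401.
  stratum A: N_h·S_h = 560·1.1 = 616.00
  stratum B: N_h·S_h = 720·1.0 = 720.00
  stratum C: N_h·S_h = 100·1.4 = 140.00
Σ N_h S_h = 1476.00
n for stratum A = 401·616.00/1476.00 = 167.355 → 167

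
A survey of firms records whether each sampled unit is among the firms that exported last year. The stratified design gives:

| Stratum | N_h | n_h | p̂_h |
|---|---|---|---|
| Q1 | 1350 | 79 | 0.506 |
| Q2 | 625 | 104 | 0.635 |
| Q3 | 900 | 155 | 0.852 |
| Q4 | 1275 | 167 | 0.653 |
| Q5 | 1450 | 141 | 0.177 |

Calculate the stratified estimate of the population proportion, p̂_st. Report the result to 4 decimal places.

N = 5600; stratum weights W_h = N_h/N.
p̂_st = Σ W_h p̂_h = (1350·0.506 + 625·0.635 + 900·0.852 + 1275·0.653 + 1450·0.177)/5600 = 0.52429

p̂_st ≈ 0.5243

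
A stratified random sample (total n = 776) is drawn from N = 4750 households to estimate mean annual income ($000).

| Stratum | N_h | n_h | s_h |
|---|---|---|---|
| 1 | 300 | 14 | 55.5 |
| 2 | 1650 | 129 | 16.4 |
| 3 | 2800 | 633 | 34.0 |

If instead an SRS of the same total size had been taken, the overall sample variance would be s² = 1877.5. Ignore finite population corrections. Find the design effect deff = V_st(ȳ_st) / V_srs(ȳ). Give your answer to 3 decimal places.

deff ≈ 0.729

V̂(ȳ_st) = Σ W_h² s_h²/n_h, with W_h = N_h/N and N = 4750:
  stratum 1: (300/4750)²·55.5²/14 = 0.877634
  stratum 2: (1650/4750)²·16.4²/129 = 0.251581
  stratum 3: (2800/4750)²·34.0²/633 = 0.634575
V_st = 1.76379
V_srs = s²/n = 1877.5/776 = 2.41946
deff = V_st / V_srs = 1.76379/2.41946 = 0.7290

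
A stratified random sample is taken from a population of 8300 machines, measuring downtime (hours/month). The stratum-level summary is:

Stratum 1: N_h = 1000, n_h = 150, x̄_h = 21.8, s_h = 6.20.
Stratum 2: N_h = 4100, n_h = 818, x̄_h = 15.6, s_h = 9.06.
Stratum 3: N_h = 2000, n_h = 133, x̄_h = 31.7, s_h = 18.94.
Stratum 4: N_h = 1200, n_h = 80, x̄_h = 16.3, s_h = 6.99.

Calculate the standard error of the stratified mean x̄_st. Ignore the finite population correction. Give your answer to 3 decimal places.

V̂(x̄_st) = Σ W_h² s_h²/n_h, with W_h = N_h/N and N = 8300:
  stratum 1: (1000/8300)²·6.20²/150 = 0.00371994
  stratum 2: (4100/8300)²·9.06²/818 = 0.0244858
  stratum 3: (2000/8300)²·18.94²/133 = 0.156607
  stratum 4: (1200/8300)²·6.99²/80 = 0.0127665
V̂(x̄_st) = 0.19758
SE(x̄_st) = √0.19758 = 0.444499

SE(x̄_st) ≈ 0.444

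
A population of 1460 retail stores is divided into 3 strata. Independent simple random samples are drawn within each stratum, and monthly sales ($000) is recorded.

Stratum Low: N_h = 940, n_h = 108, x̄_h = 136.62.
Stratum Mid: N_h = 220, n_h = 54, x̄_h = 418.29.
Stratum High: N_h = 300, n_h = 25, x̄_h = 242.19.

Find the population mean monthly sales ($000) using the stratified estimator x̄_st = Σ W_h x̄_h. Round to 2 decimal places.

N = Σ N_h = 1460. Stratum weights W_h = N_h/N.
x̄_st = (940·136.62 + 220·418.29 + 300·242.19) / 1460 = 200.7559

x̄_st ≈ 200.76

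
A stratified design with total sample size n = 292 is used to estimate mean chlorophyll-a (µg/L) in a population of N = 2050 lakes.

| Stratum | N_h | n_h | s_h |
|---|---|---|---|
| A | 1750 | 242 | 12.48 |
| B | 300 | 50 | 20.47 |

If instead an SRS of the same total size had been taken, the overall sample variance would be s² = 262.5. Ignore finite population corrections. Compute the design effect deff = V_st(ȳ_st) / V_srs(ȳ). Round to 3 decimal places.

deff ≈ 0.721

V̂(ȳ_st) = Σ W_h² s_h²/n_h, with W_h = N_h/N and N = 2050:
  stratum A: (1750/2050)²·12.48²/242 = 0.46901
  stratum B: (300/2050)²·20.47²/50 = 0.179474
V_st = 0.648484
V_srs = s²/n = 262.5/292 = 0.898973
deff = V_st / V_srs = 0.648484/0.898973 = 0.7214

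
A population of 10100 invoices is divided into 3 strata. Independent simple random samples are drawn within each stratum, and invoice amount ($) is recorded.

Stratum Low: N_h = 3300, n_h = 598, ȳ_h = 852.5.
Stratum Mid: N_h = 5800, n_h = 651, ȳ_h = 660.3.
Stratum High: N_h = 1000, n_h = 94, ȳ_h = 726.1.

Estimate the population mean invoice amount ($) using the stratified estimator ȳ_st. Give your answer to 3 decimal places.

ȳ_st ≈ 729.613

N = Σ N_h = 10100. Stratum weights W_h = N_h/N.
ȳ_st = (3300·852.5 + 5800·660.3 + 1000·726.1) / 10100 = 729.61287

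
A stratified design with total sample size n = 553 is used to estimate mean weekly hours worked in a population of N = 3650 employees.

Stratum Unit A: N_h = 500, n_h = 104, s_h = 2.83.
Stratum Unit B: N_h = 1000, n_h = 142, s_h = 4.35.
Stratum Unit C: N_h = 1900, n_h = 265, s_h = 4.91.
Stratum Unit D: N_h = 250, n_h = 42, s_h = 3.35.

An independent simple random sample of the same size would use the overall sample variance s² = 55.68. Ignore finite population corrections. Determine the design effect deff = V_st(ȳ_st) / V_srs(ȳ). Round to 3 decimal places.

deff ≈ 0.371

V̂(ȳ_st) = Σ W_h² s_h²/n_h, with W_h = N_h/N and N = 3650:
  stratum Unit A: (500/3650)²·2.83²/104 = 0.00144509
  stratum Unit B: (1000/3650)²·4.35²/142 = 0.0100024
  stratum Unit C: (1900/3650)²·4.91²/265 = 0.0246512
  stratum Unit D: (250/3650)²·3.35²/42 = 0.00125353
V_st = 0.0373523
V_srs = s²/n = 55.68/553 = 0.100687
deff = V_st / V_srs = 0.0373523/0.100687 = 0.3710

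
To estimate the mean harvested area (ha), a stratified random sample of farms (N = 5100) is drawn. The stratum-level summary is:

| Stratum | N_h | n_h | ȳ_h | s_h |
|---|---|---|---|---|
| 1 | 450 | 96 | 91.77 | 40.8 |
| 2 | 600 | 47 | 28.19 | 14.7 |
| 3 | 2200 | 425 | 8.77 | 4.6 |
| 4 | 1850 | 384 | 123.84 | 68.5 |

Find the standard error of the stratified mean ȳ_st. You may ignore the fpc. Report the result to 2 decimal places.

V̂(ȳ_st) = Σ W_h² s_h²/n_h, with W_h = N_h/N and N = 5100:
  stratum 1: (450/5100)²·40.8²/96 = 0.135
  stratum 2: (600/5100)²·14.7²/47 = 0.0636354
  stratum 3: (2200/5100)²·4.6²/425 = 0.00926471
  stratum 4: (1850/5100)²·68.5²/384 = 1.60788
V̂(ȳ_st) = 1.81578
SE(ȳ_st) = √1.81578 = 1.34751

SE(ȳ_st) ≈ 1.35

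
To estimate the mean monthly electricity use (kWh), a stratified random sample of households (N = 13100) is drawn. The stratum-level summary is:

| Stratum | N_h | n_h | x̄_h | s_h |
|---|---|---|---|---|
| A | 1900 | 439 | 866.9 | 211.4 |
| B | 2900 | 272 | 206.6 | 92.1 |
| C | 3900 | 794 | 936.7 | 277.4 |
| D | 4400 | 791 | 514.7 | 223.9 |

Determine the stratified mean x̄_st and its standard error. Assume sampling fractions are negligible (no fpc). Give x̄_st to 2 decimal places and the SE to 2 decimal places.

x̄_st = Σ W_h x̄_h = (1900·866.9 + 2900·206.6 + 3900·936.7 + 4400·514.7)/13100 = 623.21069
V̂(x̄_st) = Σ W_h² s_h²/n_h, with W_h = N_h/N and N = 13100:
  stratum A: (1900/13100)²·211.4²/439 = 2.14146
  stratum B: (2900/13100)²·92.1²/272 = 1.52828
  stratum C: (3900/13100)²·277.4²/794 = 8.58972
  stratum D: (4400/13100)²·223.9²/791 = 7.14981
V̂(x̄_st) = 19.4093
SE(x̄_st) = √19.4093 = 4.4056

x̄_st ≈ 623.21, SE ≈ 4.41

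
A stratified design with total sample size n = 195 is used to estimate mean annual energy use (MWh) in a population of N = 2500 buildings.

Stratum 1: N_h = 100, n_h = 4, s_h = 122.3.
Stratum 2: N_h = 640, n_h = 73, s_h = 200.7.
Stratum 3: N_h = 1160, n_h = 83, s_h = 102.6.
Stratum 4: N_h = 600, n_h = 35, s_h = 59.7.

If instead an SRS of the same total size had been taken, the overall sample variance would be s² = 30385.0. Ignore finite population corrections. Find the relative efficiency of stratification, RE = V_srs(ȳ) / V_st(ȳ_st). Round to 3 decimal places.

RE ≈ 2.069

V̂(ȳ_st) = Σ W_h² s_h²/n_h, with W_h = N_h/N and N = 2500:
  stratum 1: (100/2500)²·122.3²/4 = 5.98292
  stratum 2: (640/2500)²·200.7²/73 = 36.1619
  stratum 3: (1160/2500)²·102.6²/83 = 27.3057
  stratum 4: (600/2500)²·59.7²/35 = 5.86547
V_st = 75.316
V_srs = s²/n = 30385.0/195 = 155.821
Relative efficiency = V_srs / V_st = 155.821/75.316 = 2.0689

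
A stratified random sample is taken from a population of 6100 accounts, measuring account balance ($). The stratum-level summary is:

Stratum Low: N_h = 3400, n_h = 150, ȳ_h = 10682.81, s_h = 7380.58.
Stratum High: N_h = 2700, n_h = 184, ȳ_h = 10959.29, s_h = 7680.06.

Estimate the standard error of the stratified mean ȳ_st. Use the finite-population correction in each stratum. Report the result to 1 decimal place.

V̂(ȳ_st) = Σ W_h² (1 − n_h/N_h) s_h²/n_h, with W_h = N_h/N and N = 6100:
  stratum Low: (3400/6100)²·(1 − 150/3400)·7380.58²/150 = 107843
  stratum High: (2700/6100)²·(1 − 184/2700)·7680.06²/184 = 58522.9
V̂(ȳ_st) = 166366
SE(ȳ_st) = √166366 = 407.88

SE(ȳ_st) ≈ 407.9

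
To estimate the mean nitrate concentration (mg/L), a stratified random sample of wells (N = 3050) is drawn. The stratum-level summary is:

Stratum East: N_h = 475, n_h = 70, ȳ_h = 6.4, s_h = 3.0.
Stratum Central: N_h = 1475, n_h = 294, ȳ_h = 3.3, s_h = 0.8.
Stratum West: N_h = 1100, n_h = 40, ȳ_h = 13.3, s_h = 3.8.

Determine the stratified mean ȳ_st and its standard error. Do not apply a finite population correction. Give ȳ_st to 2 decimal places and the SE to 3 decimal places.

ȳ_st = Σ W_h ȳ_h = (475·6.4 + 1475·3.3 + 1100·13.3)/3050 = 7.38934
V̂(ȳ_st) = Σ W_h² s_h²/n_h, with W_h = N_h/N and N = 3050:
  stratum East: (475/3050)²·3.0²/70 = 0.0031184
  stratum Central: (1475/3050)²·0.8²/294 = 0.000509116
  stratum West: (1100/3050)²·3.8²/40 = 0.0469562
V̂(ȳ_st) = 0.0505837
SE(ȳ_st) = √0.0505837 = 0.224908

ȳ_st ≈ 7.39, SE ≈ 0.225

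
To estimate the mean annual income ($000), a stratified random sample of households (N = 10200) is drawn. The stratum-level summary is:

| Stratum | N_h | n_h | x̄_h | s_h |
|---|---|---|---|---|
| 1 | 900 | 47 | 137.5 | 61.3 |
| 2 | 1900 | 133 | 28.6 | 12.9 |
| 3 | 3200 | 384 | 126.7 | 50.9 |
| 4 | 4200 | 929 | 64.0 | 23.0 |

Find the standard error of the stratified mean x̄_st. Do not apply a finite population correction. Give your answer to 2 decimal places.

V̂(x̄_st) = Σ W_h² s_h²/n_h, with W_h = N_h/N and N = 10200:
  stratum 1: (900/10200)²·61.3²/47 = 0.622455
  stratum 2: (1900/10200)²·12.9²/133 = 0.0434145
  stratum 3: (3200/10200)²·50.9²/384 = 0.664055
  stratum 4: (4200/10200)²·23.0²/929 = 0.0965469
V̂(x̄_st) = 1.42647
SE(x̄_st) = √1.42647 = 1.19435

SE(x̄_st) ≈ 1.19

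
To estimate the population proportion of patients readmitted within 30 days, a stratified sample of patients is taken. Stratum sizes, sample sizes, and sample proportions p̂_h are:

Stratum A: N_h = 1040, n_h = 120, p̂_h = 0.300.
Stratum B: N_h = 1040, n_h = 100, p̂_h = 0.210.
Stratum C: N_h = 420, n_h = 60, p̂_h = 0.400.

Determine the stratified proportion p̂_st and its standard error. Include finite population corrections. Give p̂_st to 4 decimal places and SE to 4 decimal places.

p̂_st ≈ 0.2794, SE ≈ 0.0251

N = 2500; stratum weights W_h = N_h/N.
p̂_st = Σ W_h p̂_h = (1040·0.300 + 1040·0.210 + 420·0.400)/2500 = 0.27936
V̂(p̂_st) = Σ W_h² (1 − n_h/N_h) p̂_h(1−p̂_h)/(n_h−1):
  stratum A: (1040/2500)²·(1 − 120/1040)·0.300·0.700/119 = 0.000270155
  stratum B: (1040/2500)²·(1 − 100/1040)·0.210·0.790/99 = 0.000262115
  stratum C: (420/2500)²·(1 − 60/420)·0.400·0.600/59 = 9.84081e-05
V̂(p̂_st) = 0.000630679; SE = √V̂ = 0.0251133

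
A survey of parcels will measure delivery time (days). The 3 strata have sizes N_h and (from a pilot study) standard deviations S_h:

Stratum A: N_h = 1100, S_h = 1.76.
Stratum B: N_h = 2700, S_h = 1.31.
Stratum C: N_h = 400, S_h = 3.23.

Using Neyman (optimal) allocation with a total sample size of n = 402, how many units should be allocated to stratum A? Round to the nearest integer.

Neyman allocation: n_h = n · N_h S_h / Σ N_i S_i, with n = 402.
  stratum A: N_h·S_h = 1100·1.76 = 1936.00
  stratum B: N_h·S_h = 2700·1.31 = 3537.00
  stratum C: N_h·S_h = 400·3.23 = 1292.00
Σ N_h S_h = 6765.00
n for stratum A = 402·1936.00/6765.00 = 115.044 → 115

115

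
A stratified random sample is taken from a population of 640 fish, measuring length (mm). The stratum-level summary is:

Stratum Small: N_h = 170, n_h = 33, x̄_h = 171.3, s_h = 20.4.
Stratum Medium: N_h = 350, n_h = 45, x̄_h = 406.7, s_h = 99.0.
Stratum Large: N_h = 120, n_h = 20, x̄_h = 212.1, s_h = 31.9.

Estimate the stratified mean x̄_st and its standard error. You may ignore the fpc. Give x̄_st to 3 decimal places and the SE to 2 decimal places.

x̄_st = Σ W_h x̄_h = (170·171.3 + 350·406.7 + 120·212.1)/640 = 307.68437
V̂(x̄_st) = Σ W_h² s_h²/n_h, with W_h = N_h/N and N = 640:
  stratum Small: (170/640)²·20.4²/33 = 0.889783
  stratum Medium: (350/640)²·99.0²/45 = 65.1379
  stratum Large: (120/640)²·31.9²/20 = 1.78877
V̂(x̄_st) = 67.8165
SE(x̄_st) = √67.8165 = 8.23508

x̄_st ≈ 307.684, SE ≈ 8.24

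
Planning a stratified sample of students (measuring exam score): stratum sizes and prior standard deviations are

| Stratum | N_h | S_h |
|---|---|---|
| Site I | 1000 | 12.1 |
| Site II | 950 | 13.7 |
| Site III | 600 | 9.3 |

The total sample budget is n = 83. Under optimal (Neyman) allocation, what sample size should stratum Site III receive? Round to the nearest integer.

Neyman allocation: n_h = n · N_h S_h / Σ N_i S_i, with n = 83.
  stratum Site I: N_h·S_h = 1000·12.1 = 12100.00
  stratum Site II: N_h·S_h = 950·13.7 = 13015.00
  stratum Site III: N_h·S_h = 600·9.3 = 5580.00
Σ N_h S_h = 30695.00
n for stratum Site III = 83·5580.00/30695.00 = 15.088 → 15

15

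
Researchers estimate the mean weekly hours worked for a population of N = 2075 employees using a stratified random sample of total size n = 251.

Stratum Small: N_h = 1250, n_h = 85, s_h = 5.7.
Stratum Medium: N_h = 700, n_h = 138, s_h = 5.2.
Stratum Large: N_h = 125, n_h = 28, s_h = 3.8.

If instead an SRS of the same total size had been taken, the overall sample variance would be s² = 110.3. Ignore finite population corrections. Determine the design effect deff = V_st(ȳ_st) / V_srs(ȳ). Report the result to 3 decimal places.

V̂(ȳ_st) = Σ W_h² s_h²/n_h, with W_h = N_h/N and N = 2075:
  stratum Small: (1250/2075)²·5.7²/85 = 0.138712
  stratum Medium: (700/2075)²·5.2²/138 = 0.0222991
  stratum Large: (125/2075)²·3.8²/28 = 0.00187151
V_st = 0.162883
V_srs = s²/n = 110.3/251 = 0.439442
deff = V_st / V_srs = 0.162883/0.439442 = 0.3707

deff ≈ 0.371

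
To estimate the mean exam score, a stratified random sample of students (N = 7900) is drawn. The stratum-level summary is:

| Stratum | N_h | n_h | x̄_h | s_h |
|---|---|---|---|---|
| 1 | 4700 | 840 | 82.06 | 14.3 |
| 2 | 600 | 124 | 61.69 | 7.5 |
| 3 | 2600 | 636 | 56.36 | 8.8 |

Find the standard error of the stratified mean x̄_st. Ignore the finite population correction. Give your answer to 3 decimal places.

SE(x̄_st) ≈ 0.319

V̂(x̄_st) = Σ W_h² s_h²/n_h, with W_h = N_h/N and N = 7900:
  stratum 1: (4700/7900)²·14.3²/840 = 0.0861657
  stratum 2: (600/7900)²·7.5²/124 = 0.00261667
  stratum 3: (2600/7900)²·8.8²/636 = 0.0131887
V̂(x̄_st) = 0.101971
SE(x̄_st) = √0.101971 = 0.319329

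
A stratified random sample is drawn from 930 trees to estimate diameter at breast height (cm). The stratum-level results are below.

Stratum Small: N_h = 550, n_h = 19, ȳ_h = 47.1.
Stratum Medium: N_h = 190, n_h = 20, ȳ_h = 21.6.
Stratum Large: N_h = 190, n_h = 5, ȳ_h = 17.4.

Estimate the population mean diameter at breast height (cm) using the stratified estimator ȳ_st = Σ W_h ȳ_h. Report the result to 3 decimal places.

ȳ_st ≈ 35.823

N = Σ N_h = 930. Stratum weights W_h = N_h/N.
ȳ_st = (550·47.1 + 190·21.6 + 190·17.4) / 930 = 35.82258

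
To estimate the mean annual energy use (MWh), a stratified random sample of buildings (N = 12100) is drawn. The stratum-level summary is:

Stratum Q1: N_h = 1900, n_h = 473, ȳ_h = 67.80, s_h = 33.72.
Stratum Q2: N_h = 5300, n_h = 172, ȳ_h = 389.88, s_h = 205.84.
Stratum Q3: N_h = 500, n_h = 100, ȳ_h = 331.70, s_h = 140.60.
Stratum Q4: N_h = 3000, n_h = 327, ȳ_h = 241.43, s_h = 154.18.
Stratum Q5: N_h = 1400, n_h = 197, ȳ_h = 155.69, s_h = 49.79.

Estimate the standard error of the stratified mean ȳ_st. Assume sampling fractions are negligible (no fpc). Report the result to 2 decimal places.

SE(ȳ_st) ≈ 7.23

V̂(ȳ_st) = Σ W_h² s_h²/n_h, with W_h = N_h/N and N = 12100:
  stratum Q1: (1900/12100)²·33.72²/473 = 0.0592721
  stratum Q2: (5300/12100)²·205.84²/172 = 47.262
  stratum Q3: (500/12100)²·140.60²/100 = 0.337551
  stratum Q4: (3000/12100)²·154.18²/327 = 4.46869
  stratum Q5: (1400/12100)²·49.79²/197 = 0.168463
V̂(ȳ_st) = 52.296
SE(ȳ_st) = √52.296 = 7.2316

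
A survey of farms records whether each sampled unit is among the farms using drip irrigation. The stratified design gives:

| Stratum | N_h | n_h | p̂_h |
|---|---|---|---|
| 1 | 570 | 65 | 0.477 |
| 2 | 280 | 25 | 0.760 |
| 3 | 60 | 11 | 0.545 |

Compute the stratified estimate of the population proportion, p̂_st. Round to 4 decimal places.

N = 910; stratum weights W_h = N_h/N.
p̂_st = Σ W_h p̂_h = (570·0.477 + 280·0.760 + 60·0.545)/910 = 0.56856

p̂_st ≈ 0.5686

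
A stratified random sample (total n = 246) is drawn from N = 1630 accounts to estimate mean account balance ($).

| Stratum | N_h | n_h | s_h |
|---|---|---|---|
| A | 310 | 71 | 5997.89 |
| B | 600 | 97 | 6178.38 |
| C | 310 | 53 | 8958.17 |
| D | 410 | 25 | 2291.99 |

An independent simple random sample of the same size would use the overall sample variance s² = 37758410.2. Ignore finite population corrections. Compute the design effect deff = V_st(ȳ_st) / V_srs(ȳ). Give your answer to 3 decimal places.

V̂(ȳ_st) = Σ W_h² s_h²/n_h, with W_h = N_h/N and N = 1630:
  stratum A: (310/1630)²·5997.89²/71 = 18326.8
  stratum B: (600/1630)²·6178.38²/97 = 53321.8
  stratum C: (310/1630)²·8958.17²/53 = 54766
  stratum D: (410/1630)²·2291.99²/25 = 13294.7
V_st = 139709
V_srs = s²/n = 37758410.2/246 = 153489
deff = V_st / V_srs = 139709/153489 = 0.9102

deff ≈ 0.910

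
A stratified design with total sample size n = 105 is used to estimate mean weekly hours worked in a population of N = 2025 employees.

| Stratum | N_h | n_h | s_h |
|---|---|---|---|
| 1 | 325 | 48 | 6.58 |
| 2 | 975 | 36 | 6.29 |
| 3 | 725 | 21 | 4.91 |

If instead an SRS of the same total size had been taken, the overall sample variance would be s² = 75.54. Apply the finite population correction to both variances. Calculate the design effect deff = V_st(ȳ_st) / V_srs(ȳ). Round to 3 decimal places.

V̂(ȳ_st) = Σ W_h² (1 − n_h/N_h) s_h²/n_h, with W_h = N_h/N and N = 2025:
  stratum 1: (325/2025)²·(1 − 48/325)·6.58²/48 = 0.0198027
  stratum 2: (975/2025)²·(1 − 36/975)·6.29²/36 = 0.245369
  stratum 3: (725/2025)²·(1 − 21/725)·4.91²/21 = 0.142891
V_st = 0.408062
V_srs = (1 − 105/2025)·75.54/105 = 0.682125
deff = V_st / V_srs = 0.408062/0.682125 = 0.5982

deff ≈ 0.598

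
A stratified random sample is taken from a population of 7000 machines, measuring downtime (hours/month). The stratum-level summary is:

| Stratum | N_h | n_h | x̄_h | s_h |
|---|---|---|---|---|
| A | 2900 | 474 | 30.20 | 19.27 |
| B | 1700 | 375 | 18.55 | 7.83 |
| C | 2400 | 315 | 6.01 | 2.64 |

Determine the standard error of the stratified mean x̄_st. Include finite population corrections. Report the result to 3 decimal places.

SE(x̄_st) ≈ 0.350

V̂(x̄_st) = Σ W_h² (1 − n_h/N_h) s_h²/n_h, with W_h = N_h/N and N = 7000:
  stratum A: (2900/7000)²·(1 − 474/2900)·19.27²/474 = 0.112481
  stratum B: (1700/7000)²·(1 − 375/1700)·7.83²/375 = 0.00751555
  stratum C: (2400/7000)²·(1 − 315/2400)·2.64²/315 = 0.00225953
V̂(x̄_st) = 0.122256
SE(x̄_st) = √0.122256 = 0.349651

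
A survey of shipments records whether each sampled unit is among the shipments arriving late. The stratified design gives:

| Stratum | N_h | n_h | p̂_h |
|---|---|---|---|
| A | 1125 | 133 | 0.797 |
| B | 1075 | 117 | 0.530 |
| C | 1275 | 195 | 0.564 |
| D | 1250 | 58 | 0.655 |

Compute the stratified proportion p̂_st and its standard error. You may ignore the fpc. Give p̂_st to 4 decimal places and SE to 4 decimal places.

p̂_st ≈ 0.6358, SE ≈ 0.0235

N = 4725; stratum weights W_h = N_h/N.
p̂_st = Σ W_h p̂_h = (1125·0.797 + 1075·0.530 + 1275·0.564 + 1250·0.655)/4725 = 0.63581
V̂(p̂_st) = Σ W_h² p̂_h(1−p̂_h)/(n_h−1):
  stratum A: (1125/4725)²·0.797·0.203/132 = 6.94835e-05
  stratum B: (1075/4725)²·0.530·0.470/116 = 0.000111155
  stratum C: (1275/4725)²·0.564·0.436/194 = 9.22955e-05
  stratum D: (1250/4725)²·0.655·0.345/57 = 0.000277461
V̂(p̂_st) = 0.000550395; SE = √V̂ = 0.0234605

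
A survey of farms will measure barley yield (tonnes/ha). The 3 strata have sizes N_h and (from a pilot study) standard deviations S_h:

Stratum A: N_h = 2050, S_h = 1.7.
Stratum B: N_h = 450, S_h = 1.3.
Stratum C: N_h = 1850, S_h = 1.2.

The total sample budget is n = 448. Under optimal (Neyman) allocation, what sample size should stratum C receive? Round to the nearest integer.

Neyman allocation: n_h = n · N_h S_h / Σ N_i S_i, with n = 448.
  stratum A: N_h·S_h = 2050·1.7 = 3485.00
  stratum B: N_h·S_h = 450·1.3 = 585.00
  stratum C: N_h·S_h = 1850·1.2 = 2220.00
Σ N_h S_h = 6290.00
n for stratum C = 448·2220.00/6290.00 = 158.118 → 158

158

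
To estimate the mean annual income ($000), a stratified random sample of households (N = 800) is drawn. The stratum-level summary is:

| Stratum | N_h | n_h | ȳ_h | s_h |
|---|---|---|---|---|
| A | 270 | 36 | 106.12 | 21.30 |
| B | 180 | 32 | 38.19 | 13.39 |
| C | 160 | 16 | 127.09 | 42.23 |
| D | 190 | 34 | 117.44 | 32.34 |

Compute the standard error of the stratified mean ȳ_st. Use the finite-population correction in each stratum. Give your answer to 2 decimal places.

V̂(ȳ_st) = Σ W_h² (1 − n_h/N_h) s_h²/n_h, with W_h = N_h/N and N = 800:
  stratum A: (270/800)²·(1 − 36/270)·21.30²/36 = 1.2441
  stratum B: (180/800)²·(1 − 32/180)·13.39²/32 = 0.23322
  stratum C: (160/800)²·(1 − 16/160)·42.23²/16 = 4.01259
  stratum D: (190/800)²·(1 − 34/190)·32.34²/34 = 1.42462
V̂(ȳ_st) = 6.91453
SE(ȳ_st) = √6.91453 = 2.62955

SE(ȳ_st) ≈ 2.63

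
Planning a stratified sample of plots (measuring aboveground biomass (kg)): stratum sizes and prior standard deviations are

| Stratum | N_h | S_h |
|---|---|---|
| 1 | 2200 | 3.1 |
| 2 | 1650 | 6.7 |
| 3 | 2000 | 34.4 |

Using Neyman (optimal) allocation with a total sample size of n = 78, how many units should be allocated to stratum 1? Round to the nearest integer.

Neyman allocation: n_h = n · N_h S_h / Σ N_i S_i, with n = 78.
  stratum 1: N_h·S_h = 2200·3.1 = 6820.00
  stratum 2: N_h·S_h = 1650·6.7 = 11055.00
  stratum 3: N_h·S_h = 2000·34.4 = 68800.00
Σ N_h S_h = 86675.00
n for stratum 1 = 78·6820.00/86675.00 = 6.137 → 6

6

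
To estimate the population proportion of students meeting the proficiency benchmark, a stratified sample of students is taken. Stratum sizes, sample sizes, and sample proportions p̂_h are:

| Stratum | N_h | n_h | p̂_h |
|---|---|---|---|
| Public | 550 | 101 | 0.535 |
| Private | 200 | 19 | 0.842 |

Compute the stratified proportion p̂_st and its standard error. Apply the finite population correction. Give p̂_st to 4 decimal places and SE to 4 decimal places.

p̂_st ≈ 0.6169, SE ≈ 0.0396

N = 750; stratum weights W_h = N_h/N.
p̂_st = Σ W_h p̂_h = (550·0.535 + 200·0.842)/750 = 0.61687
V̂(p̂_st) = Σ W_h² (1 − n_h/N_h) p̂_h(1−p̂_h)/(n_h−1):
  stratum Public: (550/750)²·(1 − 101/550)·0.535·0.465/100 = 0.00109218
  stratum Private: (200/750)²·(1 − 19/200)·0.842·0.158/18 = 0.000475645
V̂(p̂_st) = 0.00156782; SE = √V̂ = 0.0395957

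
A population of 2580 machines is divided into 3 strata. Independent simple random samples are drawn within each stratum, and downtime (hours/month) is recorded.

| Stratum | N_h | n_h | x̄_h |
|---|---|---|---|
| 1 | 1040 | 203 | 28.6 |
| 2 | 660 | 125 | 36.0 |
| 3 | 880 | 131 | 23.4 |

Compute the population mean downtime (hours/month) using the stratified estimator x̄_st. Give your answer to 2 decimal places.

x̄_st ≈ 28.72

N = Σ N_h = 2580. Stratum weights W_h = N_h/N.
x̄_st = (1040·28.6 + 660·36.0 + 880·23.4) / 2580 = 28.7194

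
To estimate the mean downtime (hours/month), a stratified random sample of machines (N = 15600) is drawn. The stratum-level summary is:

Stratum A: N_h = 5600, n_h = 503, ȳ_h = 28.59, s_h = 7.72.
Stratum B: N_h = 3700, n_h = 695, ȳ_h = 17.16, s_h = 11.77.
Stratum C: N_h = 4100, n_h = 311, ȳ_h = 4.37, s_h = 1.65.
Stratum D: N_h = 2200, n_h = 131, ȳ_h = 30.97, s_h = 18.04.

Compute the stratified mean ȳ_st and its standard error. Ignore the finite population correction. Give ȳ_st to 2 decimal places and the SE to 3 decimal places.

ȳ_st = Σ W_h ȳ_h = (5600·28.59 + 3700·17.16 + 4100·4.37 + 2200·30.97)/15600 = 19.84917
V̂(ȳ_st) = Σ W_h² s_h²/n_h, with W_h = N_h/N and N = 15600:
  stratum A: (5600/15600)²·7.72²/503 = 0.0152684
  stratum B: (3700/15600)²·11.77²/695 = 0.011213
  stratum C: (4100/15600)²·1.65²/311 = 0.000604681
  stratum D: (2200/15600)²·18.04²/131 = 0.0494081
V̂(ȳ_st) = 0.0764942
SE(ȳ_st) = √0.0764942 = 0.276576

ȳ_st ≈ 19.85, SE ≈ 0.277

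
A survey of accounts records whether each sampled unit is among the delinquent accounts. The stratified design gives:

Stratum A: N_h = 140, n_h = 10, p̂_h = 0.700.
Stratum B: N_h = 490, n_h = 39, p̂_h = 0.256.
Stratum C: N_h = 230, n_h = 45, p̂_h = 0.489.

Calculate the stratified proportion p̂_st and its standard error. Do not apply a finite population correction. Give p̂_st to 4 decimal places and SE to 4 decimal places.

N = 860; stratum weights W_h = N_h/N.
p̂_st = Σ W_h p̂_h = (140·0.700 + 490·0.256 + 230·0.489)/860 = 0.39059
V̂(p̂_st) = Σ W_h² p̂_h(1−p̂_h)/(n_h−1):
  stratum A: (140/860)²·0.700·0.300/9 = 0.000618352
  stratum B: (490/860)²·0.256·0.744/38 = 0.00162714
  stratum C: (230/860)²·0.489·0.511/44 = 0.000406196
V̂(p̂_st) = 0.00265169; SE = √V̂ = 0.0514945

p̂_st ≈ 0.3906, SE ≈ 0.0515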